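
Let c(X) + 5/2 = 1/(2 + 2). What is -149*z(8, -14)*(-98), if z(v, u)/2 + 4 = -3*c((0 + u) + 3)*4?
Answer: 671692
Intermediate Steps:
c(X) = -9/4 (c(X) = -5/2 + 1/(2 + 2) = -5/2 + 1/4 = -9/4)
z(v, u) = 46 (z(v, u) = -8 + 2*(-3*(-9/4)*4) = -8 + 2*((27/4)*4) = -8 + 2*27 = -8 + 54 = 46)
-149*z(8, -14)*(-98) = -149*46*(-98) = -6854*(-98) = 671692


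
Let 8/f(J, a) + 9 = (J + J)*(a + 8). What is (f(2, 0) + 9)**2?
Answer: 46225/529 ≈ 87.382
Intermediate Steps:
f(J, a) = 8/(-9 + 2*J*(8 + a)) (f(J, a) = 8/(-9 + (J + J)*(a + 8)) = 8/(-9 + (2*J)*(8 + a)) = 8/(-9 + 2*J*(8 + a)))
(f(2, 0) + 9)**2 = (8/(-9 + 16*2 + 2*2*0) + 9)**2 = (8/(-9 + 32 + 0) + 9)**2 = (8/23 + 9)**2 = (215/23)**2 = 46225/529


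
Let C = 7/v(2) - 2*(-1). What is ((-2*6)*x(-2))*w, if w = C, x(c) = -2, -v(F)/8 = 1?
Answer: 27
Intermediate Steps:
v(F) = -8 (v(F) = -8*1 = -8)
C = 9/8 (C = 7/(-8) - 2*(-1) = 7*(-1/8) - 1*(-2) = -7/8 + 2 = 9/8 ≈ 1.1250)
w = 9/8 ≈ 1.1250
((-2*6)*x(-2))*w = (-2*6*(-2))*(9/8) = -12*(-2)*(9/8) = 24*(9/8) = 27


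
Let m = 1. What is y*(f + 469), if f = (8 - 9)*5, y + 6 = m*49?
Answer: 19952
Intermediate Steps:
y = 43 (y = -6 + 1*49 = -6 + 49 = 43)
f = -5 (f = -1*5 = -5)
y*(f + 469) = 43*(-5 + 469) = 43*464 = 19952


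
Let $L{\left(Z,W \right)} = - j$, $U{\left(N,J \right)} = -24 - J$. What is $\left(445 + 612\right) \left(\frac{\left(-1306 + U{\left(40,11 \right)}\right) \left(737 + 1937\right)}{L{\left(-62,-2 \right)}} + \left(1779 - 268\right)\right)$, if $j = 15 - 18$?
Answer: $-1261811719$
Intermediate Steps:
$j = -3$
$L{\left(Z,W \right)} = 3$ ($L{\left(Z,W \right)} = \left(-1\right) \left(-3\right) = 3$)
$\left(445 + 612\right) \left(\frac{\left(-1306 + U{\left(40,11 \right)}\right) \left(737 + 1937\right)}{L{\left(-62,-2 \right)}} + \left(1779 - 268\right)\right) = \left(445 + 612\right) \left(\frac{\left(-1306 - 35\right) \left(737 + 1937\right)}{3} + \left(1779 - 268\right)\right) = 1057 \left(\left(-1306 - 35\right) 2674 \cdot \frac{1}{3} + \left(1779 - 268\right)\right) = 1057 \left(\left(-1306 - 35\right) 2674 \cdot \frac{1}{3} + 1511\right) = 1057 \left(\left(-1341\right) 2674 \cdot \frac{1}{3} + 1511\right) = 1057 \left(\left(-3585834\right) \frac{1}{3} + 1511\right) = 1057 \left(-1195278 + 1511\right) = 1057 \left(-1193767\right) = -1261811719$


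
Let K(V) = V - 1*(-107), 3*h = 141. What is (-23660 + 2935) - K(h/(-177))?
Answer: -3687217/177 ≈ -20832.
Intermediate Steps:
h = 47 (h = (1/3)*141 = 47)
K(V) = 107 + V (K(V) = V + 107 = 107 + V)
(-23660 + 2935) - K(h/(-177)) = (-23660 + 2935) - (107 + 47/(-177)) = -20725 - (107 + 47*(-1/177)) = -20725 - (107 - 47/177) = -20725 - 1*18892/177 = -20725 - 18892/177 = -3687217/177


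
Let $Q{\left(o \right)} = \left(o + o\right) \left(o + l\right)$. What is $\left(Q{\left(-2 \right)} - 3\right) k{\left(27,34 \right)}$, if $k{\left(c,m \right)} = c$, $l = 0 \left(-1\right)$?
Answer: $135$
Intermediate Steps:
$l = 0$
$Q{\left(o \right)} = 2 o^{2}$ ($Q{\left(o \right)} = \left(o + o\right) \left(o + 0\right) = 2 o o = 2 o^{2}$)
$\left(Q{\left(-2 \right)} - 3\right) k{\left(27,34 \right)} = \left(2 \left(-2\right)^{2} - 3\right) 27 = \left(2 \cdot 4 - 3\right) 27 = \left(8 - 3\right) 27 = 5 \cdot 27 = 135$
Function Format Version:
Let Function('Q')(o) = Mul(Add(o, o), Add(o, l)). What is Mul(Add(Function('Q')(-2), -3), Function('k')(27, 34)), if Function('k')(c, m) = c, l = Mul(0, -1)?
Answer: 135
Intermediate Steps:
l = 0
Function('Q')(o) = Mul(2, Pow(o, 2)) (Function('Q')(o) = Mul(Add(o, o), Add(o, 0)) = Mul(Mul(2, o), o) = Mul(2, Pow(o, 2)))
Mul(Add(Function('Q')(-2), -3), Function('k')(27, 34)) = Mul(Add(Mul(2, Pow(-2, 2)), -3), 27) = Mul(Add(Mul(2, 4), -3), 27) = Mul(Add(8, -3), 27) = Mul(5, 27) = 135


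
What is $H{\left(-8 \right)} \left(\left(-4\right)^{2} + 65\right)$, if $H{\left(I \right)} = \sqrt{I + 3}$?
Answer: $81 i \sqrt{5} \approx 181.12 i$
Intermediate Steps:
$H{\left(I \right)} = \sqrt{3 + I}$
$H{\left(-8 \right)} \left(\left(-4\right)^{2} + 65\right) = \sqrt{3 - 8} \left(\left(-4\right)^{2} + 65\right) = \sqrt{-5} \left(16 + 65\right) = i \sqrt{5} \cdot 81 = 81 i \sqrt{5}$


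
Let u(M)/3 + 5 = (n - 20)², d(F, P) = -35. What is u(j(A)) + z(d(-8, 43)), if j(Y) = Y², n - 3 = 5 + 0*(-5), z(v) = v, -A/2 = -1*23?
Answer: 382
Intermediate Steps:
A = 46 (A = -(-2)*23 = -2*(-23) = 46)
n = 8 (n = 3 + (5 + 0*(-5)) = 3 + (5 + 0) = 3 + 5 = 8)
u(M) = 417 (u(M) = -15 + 3*(8 - 20)² = -15 + 3*(-12)² = -15 + 3*144 = -15 + 432 = 417)
u(j(A)) + z(d(-8, 43)) = 417 - 35 = 382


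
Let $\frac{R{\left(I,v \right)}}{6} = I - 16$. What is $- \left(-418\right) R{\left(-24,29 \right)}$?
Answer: $-100320$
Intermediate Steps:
$R{\left(I,v \right)} = -96 + 6 I$ ($R{\left(I,v \right)} = 6 \left(I - 16\right) = 6 \left(-16 + I\right) = -96 + 6 I$)
$- \left(-418\right) R{\left(-24,29 \right)} = - \left(-418\right) \left(-96 + 6 \left(-24\right)\right) = - \left(-418\right) \left(-96 - 144\right) = - \left(-418\right) \left(-240\right) = \left(-1\right) 100320 = -100320$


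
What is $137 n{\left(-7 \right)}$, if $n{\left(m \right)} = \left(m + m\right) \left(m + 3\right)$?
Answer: $7672$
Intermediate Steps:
$n{\left(m \right)} = 2 m \left(3 + m\right)$
$137 n{\left(-7 \right)} = 137 \cdot 2 \left(-7\right) \left(3 - 7\right) = 137 \cdot 2 \left(-7\right) \left(-4\right) = 137 \cdot 56 = 7672$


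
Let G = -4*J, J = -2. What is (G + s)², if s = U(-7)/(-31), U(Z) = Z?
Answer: 65025/961 ≈ 67.664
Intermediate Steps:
s = 7/31 (s = -7/(-31) = -7*(-1/31) = 7/31 ≈ 0.22581)
G = 8 (G = -4*(-2) = 8)
(G + s)² = (8 + 7/31)² = (255/31)² = 65025/961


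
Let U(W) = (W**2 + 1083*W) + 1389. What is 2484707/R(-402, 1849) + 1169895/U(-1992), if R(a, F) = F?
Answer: 1501580976858/1116868111 ≈ 1344.5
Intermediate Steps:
U(W) = 1389 + W**2 + 1083*W
2484707/R(-402, 1849) + 1169895/U(-1992) = 2484707/1849 + 1169895/(1389 + (-1992)**2 + 1083*(-1992)) = 2484707*(1/1849) + 1169895/(1389 + 3968064 - 2157336) = 2484707/1849 + 1169895/1812117 = 2484707/1849 + 1169895*(1/1812117) = 2484707/1849 + 389965/604039 = 1501580976858/1116868111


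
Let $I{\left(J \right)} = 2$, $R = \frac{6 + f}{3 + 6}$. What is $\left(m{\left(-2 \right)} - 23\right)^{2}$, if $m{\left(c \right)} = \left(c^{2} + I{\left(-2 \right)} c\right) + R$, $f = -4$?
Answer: $\frac{42025}{81} \approx 518.83$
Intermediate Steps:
$R = \frac{2}{9}$ ($R = \frac{6 - 4}{3 + 6} = \frac{2}{9} \approx 0.22222$)
$m{\left(c \right)} = \frac{2}{9} + c^{2} + 2 c$ ($m{\left(c \right)} = \left(c^{2} + 2 c\right) + \frac{2}{9} = \frac{2}{9} + c^{2} + 2 c$)
$\left(m{\left(-2 \right)} - 23\right)^{2} = \left(\left(\frac{2}{9} + \left(-2\right)^{2} + 2 \left(-2\right)\right) - 23\right)^{2} = \left(\left(\frac{2}{9} + 4 - 4\right) - 23\right)^{2} = \left(\frac{2}{9} - 23\right)^{2} = \left(- \frac{205}{9}\right)^{2} = \frac{42025}{81}$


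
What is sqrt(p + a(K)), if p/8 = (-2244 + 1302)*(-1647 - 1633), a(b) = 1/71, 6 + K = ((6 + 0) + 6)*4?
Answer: sqrt(124603841351)/71 ≈ 4971.7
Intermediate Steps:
K = 42 (K = -6 + ((6 + 0) + 6)*4 = -6 + (6 + 6)*4 = -6 + 12*4 = -6 + 48 = 42)
a(b) = 1/71
p = 24718080 (p = 8*((-2244 + 1302)*(-1647 - 1633)) = 8*(-942*(-3280)) = 8*3089760 = 24718080)
sqrt(p + a(K)) = sqrt(24718080 + 1/71) = sqrt(1754983681/71) = sqrt(124603841351)/71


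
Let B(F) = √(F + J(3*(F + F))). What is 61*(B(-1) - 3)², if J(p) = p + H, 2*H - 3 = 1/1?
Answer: 244 - 366*I*√5 ≈ 244.0 - 818.4*I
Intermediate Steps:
H = 2 (H = 3/2 + (½)/1 = 3/2 + (½)*1 = 3/2 + ½ = 2)
J(p) = 2 + p (J(p) = p + 2 = 2 + p)
B(F) = √(2 + 7*F) (B(F) = √(F + (2 + 3*(F + F))) = √(F + (2 + 3*(2*F))) = √(F + (2 + 6*F)) = √(2 + 7*F))
61*(B(-1) - 3)² = 61*(√(2 + 7*(-1)) - 3)² = 61*(√(2 - 7) - 3)² = 61*(√(-5) - 3)² = 61*(I*√5 - 3)² = 61*(-3 + I*√5)²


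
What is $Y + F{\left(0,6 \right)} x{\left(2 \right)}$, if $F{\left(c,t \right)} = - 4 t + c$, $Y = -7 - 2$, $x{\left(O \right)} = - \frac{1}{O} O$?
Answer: $15$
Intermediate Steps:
$x{\left(O \right)} = -1$
$Y = -9$ ($Y = -7 - 2 = -9$)
$F{\left(c,t \right)} = c - 4 t$
$Y + F{\left(0,6 \right)} x{\left(2 \right)} = -9 + \left(0 - 24\right) \left(-1\right) = -9 - -24 = -9 + 24 = 15$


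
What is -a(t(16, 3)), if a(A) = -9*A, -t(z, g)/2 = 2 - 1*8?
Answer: 108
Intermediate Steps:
t(z, g) = 12 (t(z, g) = -2*(2 - 1*8) = -2*(2 - 8) = -2*(-6) = 12)
-a(t(16, 3)) = -(-9)*12 = -1*(-108) = 108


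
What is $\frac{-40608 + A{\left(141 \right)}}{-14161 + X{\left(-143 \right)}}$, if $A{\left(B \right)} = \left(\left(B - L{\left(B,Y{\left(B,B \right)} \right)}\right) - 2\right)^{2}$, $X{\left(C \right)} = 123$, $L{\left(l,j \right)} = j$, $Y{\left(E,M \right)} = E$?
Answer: $\frac{20302}{7019} \approx 2.8924$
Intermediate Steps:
$A{\left(B \right)} = 4$ ($A{\left(B \right)} = \left(\left(B - B\right) - 2\right)^{2} = \left(0 - 2\right)^{2} = \left(-2\right)^{2} = 4$)
$\frac{-40608 + A{\left(141 \right)}}{-14161 + X{\left(-143 \right)}} = \frac{-40608 + 4}{-14161 + 123} = - \frac{40604}{-14038} = \left(-40604\right) \left(- \frac{1}{14038}\right) = \frac{20302}{7019}$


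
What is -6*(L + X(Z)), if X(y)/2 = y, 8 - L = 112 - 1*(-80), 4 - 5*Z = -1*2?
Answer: 5448/5 ≈ 1089.6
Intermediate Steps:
Z = 6/5 (Z = 4/5 - (-1)*2/5 = 4/5 - 1/5*(-2) = 4/5 + 2/5 = 6/5 ≈ 1.2000)
L = -184 (L = 8 - (112 - 1*(-80)) = 8 - (112 + 80) = 8 - 1*192 = 8 - 192 = -184)
X(y) = 2*y
-6*(L + X(Z)) = -6*(-184 + 2*(6/5)) = -6*(-184 + 12/5) = -6*(-908/5) = 5448/5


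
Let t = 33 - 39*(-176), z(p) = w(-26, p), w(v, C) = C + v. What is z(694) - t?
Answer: -6229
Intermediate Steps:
z(p) = -26 + p (z(p) = p - 26 = -26 + p)
t = 6897 (t = 33 + 6864 = 6897)
z(694) - t = (-26 + 694) - 1*6897 = 668 - 6897 = -6229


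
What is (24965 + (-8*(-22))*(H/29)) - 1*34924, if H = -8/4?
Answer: -289163/29 ≈ -9971.1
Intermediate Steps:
H = -2 (H = -8*1/4 = -2)
(24965 + (-8*(-22))*(H/29)) - 1*34924 = (24965 + (-8*(-22))*(-2/29)) - 1*34924 = (24965 + 176*(-2*1/29)) - 34924 = (24965 + 176*(-2/29)) - 34924 = (24965 - 352/29) - 34924 = 723633/29 - 34924 = -289163/29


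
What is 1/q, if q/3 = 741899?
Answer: 1/2225697 ≈ 4.4930e-7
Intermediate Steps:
q = 2225697 (q = 3*741899 = 2225697)
1/q = 1/2225697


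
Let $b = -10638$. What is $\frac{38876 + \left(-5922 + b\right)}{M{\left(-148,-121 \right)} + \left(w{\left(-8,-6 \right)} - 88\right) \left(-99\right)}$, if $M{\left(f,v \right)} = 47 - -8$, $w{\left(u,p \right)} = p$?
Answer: $\frac{22316}{9361} \approx 2.3839$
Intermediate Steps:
$M{\left(f,v \right)} = 55$ ($M{\left(f,v \right)} = 47 + 8 = 55$)
$\frac{38876 + \left(-5922 + b\right)}{M{\left(-148,-121 \right)} + \left(w{\left(-8,-6 \right)} - 88\right) \left(-99\right)} = \frac{38876 - 16560}{55 + \left(-6 - 88\right) \left(-99\right)} = \frac{38876 - 16560}{55 - -9306} = \frac{22316}{55 + 9306} = \frac{22316}{9361}$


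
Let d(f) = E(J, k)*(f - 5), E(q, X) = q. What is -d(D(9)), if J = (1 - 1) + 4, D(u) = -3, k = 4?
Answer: 32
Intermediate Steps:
J = 4 (J = 0 + 4 = 4)
d(f) = -20 + 4*f (d(f) = 4*(f - 5) = 4*(-5 + f) = -20 + 4*f)
-d(D(9)) = -(-20 + 4*(-3)) = -(-20 - 12) = -1*(-32) = 32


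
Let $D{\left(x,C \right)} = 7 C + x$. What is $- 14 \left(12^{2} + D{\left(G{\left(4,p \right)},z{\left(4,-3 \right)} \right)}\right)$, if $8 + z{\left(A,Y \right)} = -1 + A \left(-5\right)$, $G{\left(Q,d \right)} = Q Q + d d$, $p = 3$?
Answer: $476$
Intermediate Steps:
$G{\left(Q,d \right)} = Q^{2} + d^{2}$
$z{\left(A,Y \right)} = -9 - 5 A$ ($z{\left(A,Y \right)} = -8 + \left(-1 + A \left(-5\right)\right) = -8 - \left(1 + 5 A\right) = -9 - 5 A$)
$D{\left(x,C \right)} = x + 7 C$
$- 14 \left(12^{2} + D{\left(G{\left(4,p \right)},z{\left(4,-3 \right)} \right)}\right) = - 14 \left(12^{2} + \left(\left(4^{2} + 3^{2}\right) + 7 \left(-9 - 20\right)\right)\right) = - 14 \left(144 + \left(\left(16 + 9\right) + 7 \left(-9 - 20\right)\right)\right) = - 14 \left(144 + \left(25 + 7 \left(-29\right)\right)\right) = - 14 \left(144 + \left(25 - 203\right)\right) = - 14 \left(144 - 178\right) = \left(-14\right) \left(-34\right) = 476$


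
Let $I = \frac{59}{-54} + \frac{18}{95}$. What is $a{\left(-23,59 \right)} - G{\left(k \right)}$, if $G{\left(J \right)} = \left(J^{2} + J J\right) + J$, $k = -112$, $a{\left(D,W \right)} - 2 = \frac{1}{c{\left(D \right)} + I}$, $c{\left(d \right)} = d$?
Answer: $- \frac{3062391932}{122623} \approx -24974.0$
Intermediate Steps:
$I = - \frac{4633}{5130}$ ($I = 59 \left(- \frac{1}{54}\right) + 18 \cdot \frac{1}{95} = - \frac{59}{54} + \frac{18}{95} = - \frac{4633}{5130} \approx -0.90312$)
$a{\left(D,W \right)} = 2 + \frac{1}{- \frac{4633}{5130} + D}$ ($a{\left(D,W \right)} = 2 + \frac{1}{D - \frac{4633}{5130}} = 2 + \frac{1}{- \frac{4633}{5130} + D}$)
$G{\left(J \right)} = J + 2 J^{2}$ ($G{\left(J \right)} = \left(J^{2} + J^{2}\right) + J = 2 J^{2} + J = J + 2 J^{2}$)
$a{\left(-23,59 \right)} - G{\left(k \right)} = \frac{4 \left(-1034 + 2565 \left(-23\right)\right)}{-4633 + 5130 \left(-23\right)} - - 112 \left(1 + 2 \left(-112\right)\right) = \frac{4 \left(-1034 - 58995\right)}{-4633 - 117990} - - 112 \left(1 - 224\right) = 4 \frac{1}{-122623} \left(-60029\right) - \left(-112\right) \left(-223\right) = 4 \left(- \frac{1}{122623}\right) \left(-60029\right) - 24976 = \frac{240116}{122623} - 24976 = - \frac{3062391932}{122623}$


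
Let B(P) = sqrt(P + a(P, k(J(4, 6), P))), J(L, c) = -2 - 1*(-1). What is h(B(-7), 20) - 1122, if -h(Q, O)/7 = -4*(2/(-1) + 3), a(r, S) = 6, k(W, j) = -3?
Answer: -1094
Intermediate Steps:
J(L, c) = -1 (J(L, c) = -2 + 1 = -1)
B(P) = sqrt(6 + P) (B(P) = sqrt(P + 6) = sqrt(6 + P))
h(Q, O) = 28 (h(Q, O) = -(-28)*(2/(-1) + 3) = -(-28)*(-1*2 + 3) = -(-28)*(-2 + 3) = -(-28) = -7*(-4) = 28)
h(B(-7), 20) - 1122 = 28 - 1122 = -1094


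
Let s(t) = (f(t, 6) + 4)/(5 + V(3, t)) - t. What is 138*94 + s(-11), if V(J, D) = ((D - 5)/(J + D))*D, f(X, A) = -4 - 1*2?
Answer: 220713/17 ≈ 12983.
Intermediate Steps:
f(X, A) = -6 (f(X, A) = -4 - 2 = -6)
V(J, D) = D*(-5 + D)/(D + J) (V(J, D) = ((-5 + D)/(D + J))*D = D*(-5 + D)/(D + J))
s(t) = -t - 2/(5 + t*(-5 + t)/(3 + t)) (s(t) = (-6 + 4)/(5 + t*(-5 + t)/(t + 3)) - t = -2/(5 + t*(-5 + t)/(3 + t)) - t = -t - 2/(5 + t*(-5 + t)/(3 + t)))
138*94 + s(-11) = 138*94 + (-6 - 1*(-11)**3 - 17*(-11))/(15 + (-11)**2) = 12972 + (-6 - 1*(-1331) + 187)/(15 + 121) = 12972 + (-6 + 1331 + 187)/136 = 12972 + (1/136)*1512 = 12972 + 189/17 = 220713/17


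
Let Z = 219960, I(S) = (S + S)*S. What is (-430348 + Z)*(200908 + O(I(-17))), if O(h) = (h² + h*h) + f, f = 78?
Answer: -182859571752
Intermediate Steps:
I(S) = 2*S² (I(S) = (2*S)*S = 2*S²)
O(h) = 78 + 2*h² (O(h) = (h² + h*h) + 78 = (h² + h²) + 78 = 2*h² + 78 = 78 + 2*h²)
(-430348 + Z)*(200908 + O(I(-17))) = (-430348 + 219960)*(200908 + (78 + 2*(2*(-17)²)²)) = -210388*(200908 + (78 + 2*(2*289)²)) = -210388*(200908 + (78 + 2*578²)) = -210388*(200908 + (78 + 2*334084)) = -210388*(200908 + (78 + 668168)) = -210388*(200908 + 668246) = -210388*869154 = -182859571752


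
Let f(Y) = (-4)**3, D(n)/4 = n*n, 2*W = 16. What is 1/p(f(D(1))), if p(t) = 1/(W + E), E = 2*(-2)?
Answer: 4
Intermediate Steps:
W = 8 (W = (1/2)*16 = 8)
E = -4
D(n) = 4*n**2 (D(n) = 4*(n*n) = 4*n**2)
f(Y) = -64
p(t) = 1/4 (p(t) = 1/(8 - 4) = 1/4)
1/p(f(D(1))) = 1/(1/4) = 4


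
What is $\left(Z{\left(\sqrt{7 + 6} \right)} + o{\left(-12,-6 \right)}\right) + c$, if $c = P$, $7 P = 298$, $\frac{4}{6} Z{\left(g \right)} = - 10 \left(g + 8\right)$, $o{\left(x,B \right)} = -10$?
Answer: $- \frac{612}{7} - 15 \sqrt{13} \approx -141.51$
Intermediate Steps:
$Z{\left(g \right)} = -120 - 15 g$ ($Z{\left(g \right)} = \frac{3 \left(- 10 \left(g + 8\right)\right)}{2} = \frac{3 \left(- 10 \left(8 + g\right)\right)}{2} = \frac{3 \left(-80 - 10 g\right)}{2} = -120 - 15 g$)
$P = \frac{298}{7}$ ($P = \frac{1}{7} \cdot 298 = \frac{298}{7} \approx 42.571$)
$c = \frac{298}{7} \approx 42.571$
$\left(Z{\left(\sqrt{7 + 6} \right)} + o{\left(-12,-6 \right)}\right) + c = \left(\left(-120 - 15 \sqrt{7 + 6}\right) - 10\right) + \frac{298}{7} = \left(\left(-120 - 15 \sqrt{13}\right) - 10\right) + \frac{298}{7} = \left(-130 - 15 \sqrt{13}\right) + \frac{298}{7} = - \frac{612}{7} - 15 \sqrt{13}$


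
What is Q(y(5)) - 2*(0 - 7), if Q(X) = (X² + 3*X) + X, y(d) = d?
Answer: 59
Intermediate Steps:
Q(X) = X² + 4*X
Q(y(5)) - 2*(0 - 7) = 5*(4 + 5) - 2*(0 - 7) = 5*9 - 2*(-7) = 45 + 14 = 59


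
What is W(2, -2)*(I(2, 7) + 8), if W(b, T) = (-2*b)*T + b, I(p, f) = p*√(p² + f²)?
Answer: 80 + 20*√53 ≈ 225.60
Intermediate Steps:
I(p, f) = p*√(f² + p²)
W(b, T) = b - 2*T*b (W(b, T) = -2*T*b + b = b - 2*T*b)
W(2, -2)*(I(2, 7) + 8) = (2*(1 - 2*(-2)))*(2*√(7² + 2²) + 8) = (2*(1 + 4))*(2*√(49 + 4) + 8) = (2*5)*(2*√53 + 8) = 10*(8 + 2*√53) = 80 + 20*√53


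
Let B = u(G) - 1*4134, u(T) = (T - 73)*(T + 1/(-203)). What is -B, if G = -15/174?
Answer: 97190589/23548 ≈ 4127.3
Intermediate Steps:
G = -5/58 (G = -15*1/174 = -5/58 ≈ -0.086207)
u(T) = (-73 + T)*(-1/203 + T) (u(T) = (-73 + T)*(T - 1/203) = (-73 + T)*(-1/203 + T))
B = -97190589/23548 (B = (73/203 + (-5/58)² - 14820/203*(-5/58)) - 1*4134 = (73/203 + 25/3364 + 37050/5887) - 4134 = 156843/23548 - 4134 = -97190589/23548 ≈ -4127.3)
-B = -1*(-97190589/23548) = 97190589/23548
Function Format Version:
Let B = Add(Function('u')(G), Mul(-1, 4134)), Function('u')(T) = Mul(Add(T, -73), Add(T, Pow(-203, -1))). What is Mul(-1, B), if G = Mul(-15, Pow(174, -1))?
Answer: Rational(97190589, 23548) ≈ 4127.3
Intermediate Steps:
G = Rational(-5, 58) (G = Mul(-15, Rational(1, 174)) = Rational(-5, 58) ≈ -0.086207)
Function('u')(T) = Mul(Add(-73, T), Add(Rational(-1, 203), T)) (Function('u')(T) = Mul(Add(-73, T), Add(T, Rational(-1, 203))) = Mul(Add(-73, T), Add(Rational(-1, 203), T)))
B = Rational(-97190589, 23548) (B = Add(Add(Rational(73, 203), Pow(Rational(-5, 58), 2), Mul(Rational(-14820, 203), Rational(-5, 58))), Mul(-1, 4134)) = Add(Add(Rational(73, 203), Rational(25, 3364), Rational(37050, 5887)), -4134) = Add(Rational(156843, 23548), -4134) = Rational(-97190589, 23548) ≈ -4127.3)
Mul(-1, B) = Mul(-1, Rational(-97190589, 23548)) = Rational(97190589, 23548)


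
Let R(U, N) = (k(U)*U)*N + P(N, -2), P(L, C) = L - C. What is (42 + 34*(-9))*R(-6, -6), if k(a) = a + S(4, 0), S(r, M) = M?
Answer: 58080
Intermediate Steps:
k(a) = a (k(a) = a + 0 = a)
R(U, N) = 2 + N + N*U² (R(U, N) = (U*U)*N + (N - 1*(-2)) = U²*N + (N + 2) = N*U² + (2 + N) = 2 + N + N*U²)
(42 + 34*(-9))*R(-6, -6) = (42 + 34*(-9))*(2 - 6 - 6*(-6)²) = (42 - 306)*(2 - 6 - 6*36) = -264*(2 - 6 - 216) = -264*(-220) = 58080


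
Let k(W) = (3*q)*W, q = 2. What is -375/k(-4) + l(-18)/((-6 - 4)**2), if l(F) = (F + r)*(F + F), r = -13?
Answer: 5357/200 ≈ 26.785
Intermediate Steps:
k(W) = 6*W (k(W) = (3*2)*W = 6*W)
l(F) = 2*F*(-13 + F) (l(F) = (F - 13)*(F + F) = (-13 + F)*(2*F) = 2*F*(-13 + F))
-375/k(-4) + l(-18)/((-6 - 4)**2) = -375/(6*(-4)) + (2*(-18)*(-13 - 18))/((-6 - 4)**2) = -375/(-24) + (2*(-18)*(-31))/((-10)**2) = -375*(-1/24) + 1116/100 = 125/8 + 1116*(1/100) = 125/8 + 279/25 = 5357/200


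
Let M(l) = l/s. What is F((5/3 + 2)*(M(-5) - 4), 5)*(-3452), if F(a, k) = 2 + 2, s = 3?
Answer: -13808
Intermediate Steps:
M(l) = l/3
F(a, k) = 4
F((5/3 + 2)*(M(-5) - 4), 5)*(-3452) = 4*(-3452) = -13808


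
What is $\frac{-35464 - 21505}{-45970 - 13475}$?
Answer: $\frac{56969}{59445} \approx 0.95835$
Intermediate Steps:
$\frac{-35464 - 21505}{-45970 - 13475} = - \frac{56969}{-59445} = \left(-56969\right) \left(- \frac{1}{59445}\right) = \frac{56969}{59445}$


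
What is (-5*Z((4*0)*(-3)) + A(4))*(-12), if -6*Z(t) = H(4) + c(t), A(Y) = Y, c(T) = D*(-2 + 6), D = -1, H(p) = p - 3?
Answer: -18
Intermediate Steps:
H(p) = -3 + p
c(T) = -4 (c(T) = -(-2 + 6) = -1*4 = -4)
Z(t) = ½ (Z(t) = -((-3 + 4) - 4)/6 = -(1 - 4)/6 = -⅙*(-3) = ½)
(-5*Z((4*0)*(-3)) + A(4))*(-12) = (-5*½ + 4)*(-12) = (-5/2 + 4)*(-12) = (3/2)*(-12) = -18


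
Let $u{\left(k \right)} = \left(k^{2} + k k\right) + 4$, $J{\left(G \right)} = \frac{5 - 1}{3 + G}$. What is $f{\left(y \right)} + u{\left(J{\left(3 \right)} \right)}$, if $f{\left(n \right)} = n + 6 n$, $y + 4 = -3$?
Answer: $- \frac{397}{9} \approx -44.111$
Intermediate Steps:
$y = -7$ ($y = -4 - 3 = -7$)
$f{\left(n \right)} = 7 n$
$J{\left(G \right)} = \frac{4}{3 + G}$
$u{\left(k \right)} = 4 + 2 k^{2}$ ($u{\left(k \right)} = \left(k^{2} + k^{2}\right) + 4 = 2 k^{2} + 4 = 4 + 2 k^{2}$)
$f{\left(y \right)} + u{\left(J{\left(3 \right)} \right)} = 7 \left(-7\right) + \left(4 + 2 \left(\frac{4}{3 + 3}\right)^{2}\right) = -49 + \left(4 + 2 \left(\frac{4}{6}\right)^{2}\right) = -49 + \left(4 + 2 \left(4 \cdot \frac{1}{6}\right)^{2}\right) = -49 + \left(4 + 2 \left(\frac{2}{3}\right)^{2}\right) = -49 + \left(4 + 2 \cdot \frac{4}{9}\right) = -49 + \left(4 + \frac{8}{9}\right) = -49 + \frac{44}{9} = - \frac{397}{9}$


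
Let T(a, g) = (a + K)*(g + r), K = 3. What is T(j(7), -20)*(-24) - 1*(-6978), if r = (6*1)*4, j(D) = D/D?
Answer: 6594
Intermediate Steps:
j(D) = 1
r = 24 (r = 6*4 = 24)
T(a, g) = (3 + a)*(24 + g) (T(a, g) = (a + 3)*(g + 24) = (3 + a)*(24 + g))
T(j(7), -20)*(-24) - 1*(-6978) = (72 + 3*(-20) + 24*1 + 1*(-20))*(-24) - 1*(-6978) = (72 - 60 + 24 - 20)*(-24) + 6978 = 16*(-24) + 6978 = -384 + 6978 = 6594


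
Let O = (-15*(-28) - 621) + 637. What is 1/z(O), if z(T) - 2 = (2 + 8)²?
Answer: 1/102 ≈ 0.0098039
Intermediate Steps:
O = 436 (O = (420 - 621) + 637 = -201 + 637 = 436)
z(T) = 102 (z(T) = 2 + (2 + 8)² = 2 + 10² = 2 + 100 = 102)
1/z(O) = 1/102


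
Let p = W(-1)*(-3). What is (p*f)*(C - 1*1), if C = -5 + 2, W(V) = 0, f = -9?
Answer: 0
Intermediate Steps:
p = 0 (p = 0*(-3) = 0)
C = -3
(p*f)*(C - 1*1) = (0*(-9))*(-3 - 1*1) = 0*(-3 - 1) = 0*(-4) = 0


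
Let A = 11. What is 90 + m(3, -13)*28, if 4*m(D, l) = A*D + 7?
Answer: 370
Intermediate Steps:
m(D, l) = 7/4 + 11*D/4 (m(D, l) = (11*D + 7)/4 = (7 + 11*D)/4 = 7/4 + 11*D/4)
90 + m(3, -13)*28 = 90 + (7/4 + (11/4)*3)*28 = 90 + (7/4 + 33/4)*28 = 90 + 10*28 = 90 + 280 = 370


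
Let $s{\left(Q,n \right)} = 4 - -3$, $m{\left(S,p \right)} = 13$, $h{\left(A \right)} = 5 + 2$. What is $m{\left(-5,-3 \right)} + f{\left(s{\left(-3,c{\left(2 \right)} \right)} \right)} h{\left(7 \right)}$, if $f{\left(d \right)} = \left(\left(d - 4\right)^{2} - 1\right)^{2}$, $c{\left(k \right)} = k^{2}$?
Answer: $461$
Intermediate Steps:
$h{\left(A \right)} = 7$
$s{\left(Q,n \right)} = 7$ ($s{\left(Q,n \right)} = 4 + 3 = 7$)
$f{\left(d \right)} = \left(-1 + \left(-4 + d\right)^{2}\right)^{2}$ ($f{\left(d \right)} = \left(\left(-4 + d\right)^{2} - 1\right)^{2} = \left(-1 + \left(-4 + d\right)^{2}\right)^{2}$)
$m{\left(-5,-3 \right)} + f{\left(s{\left(-3,c{\left(2 \right)} \right)} \right)} h{\left(7 \right)} = 13 + \left(-1 + \left(-4 + 7\right)^{2}\right)^{2} \cdot 7 = 13 + \left(-1 + 3^{2}\right)^{2} \cdot 7 = 13 + \left(-1 + 9\right)^{2} \cdot 7 = 13 + 8^{2} \cdot 7 = 13 + 64 \cdot 7 = 13 + 448 = 461$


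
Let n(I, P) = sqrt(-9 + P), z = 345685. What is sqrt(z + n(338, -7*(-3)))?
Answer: sqrt(345685 + 2*sqrt(3)) ≈ 587.95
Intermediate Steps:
sqrt(z + n(338, -7*(-3))) = sqrt(345685 + sqrt(-9 - 7*(-3))) = sqrt(345685 + sqrt(-9 + 21)) = sqrt(345685 + sqrt(12)) = sqrt(345685 + 2*sqrt(3))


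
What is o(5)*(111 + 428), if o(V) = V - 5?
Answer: 0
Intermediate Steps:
o(V) = -5 + V
o(5)*(111 + 428) = (-5 + 5)*(111 + 428) = 0*539 = 0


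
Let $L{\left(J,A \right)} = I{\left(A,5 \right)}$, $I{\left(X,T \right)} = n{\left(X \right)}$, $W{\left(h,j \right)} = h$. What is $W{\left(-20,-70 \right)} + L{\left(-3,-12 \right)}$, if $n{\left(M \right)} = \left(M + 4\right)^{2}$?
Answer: $44$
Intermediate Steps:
$n{\left(M \right)} = \left(4 + M\right)^{2}$
$I{\left(X,T \right)} = \left(4 + X\right)^{2}$
$L{\left(J,A \right)} = \left(4 + A\right)^{2}$
$W{\left(-20,-70 \right)} + L{\left(-3,-12 \right)} = -20 + \left(4 - 12\right)^{2} = -20 + \left(-8\right)^{2} = -20 + 64 = 44$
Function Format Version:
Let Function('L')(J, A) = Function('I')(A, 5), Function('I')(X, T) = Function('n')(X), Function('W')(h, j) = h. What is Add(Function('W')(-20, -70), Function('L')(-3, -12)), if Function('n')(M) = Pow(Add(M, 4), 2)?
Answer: 44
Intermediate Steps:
Function('n')(M) = Pow(Add(4, M), 2)
Function('I')(X, T) = Pow(Add(4, X), 2)
Function('L')(J, A) = Pow(Add(4, A), 2)
Add(Function('W')(-20, -70), Function('L')(-3, -12)) = Add(-20, Pow(Add(4, -12), 2)) = Add(-20, Pow(-8, 2)) = Add(-20, 64) = 44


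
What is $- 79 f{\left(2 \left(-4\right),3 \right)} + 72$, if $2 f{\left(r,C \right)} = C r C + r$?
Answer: $3232$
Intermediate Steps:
$f{\left(r,C \right)} = \frac{r}{2} + \frac{r C^{2}}{2}$ ($f{\left(r,C \right)} = \frac{C r C + r}{2} = \frac{r C^{2} + r}{2} = \frac{r + r C^{2}}{2} = \frac{r}{2} + \frac{r C^{2}}{2}$)
$- 79 f{\left(2 \left(-4\right),3 \right)} + 72 = - 79 \frac{2 \left(-4\right) \left(1 + 3^{2}\right)}{2} + 72 = - 79 \cdot \frac{1}{2} \left(-8\right) \left(1 + 9\right) + 72 = - 79 \cdot \frac{1}{2} \left(-8\right) 10 + 72 = \left(-79\right) \left(-40\right) + 72 = 3160 + 72 = 3232$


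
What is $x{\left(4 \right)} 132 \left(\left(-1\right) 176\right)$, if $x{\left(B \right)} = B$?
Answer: $-92928$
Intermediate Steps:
$x{\left(4 \right)} 132 \left(\left(-1\right) 176\right) = 4 \cdot 132 \left(\left(-1\right) 176\right) = 528 \left(-176\right) = -92928$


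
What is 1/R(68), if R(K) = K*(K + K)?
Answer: 1/9248 ≈ 0.00010813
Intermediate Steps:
R(K) = 2*K² (R(K) = K*(2*K) = 2*K²)
1/R(68) = 1/(2*68²) = 1/(2*4624) = 1/9248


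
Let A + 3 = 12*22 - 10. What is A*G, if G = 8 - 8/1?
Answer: 0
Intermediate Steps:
A = 251 (A = -3 + (12*22 - 10) = -3 + (264 - 10) = -3 + 254 = 251)
G = 0 (G = 8 - 8 = 0)
A*G = 251*0 = 0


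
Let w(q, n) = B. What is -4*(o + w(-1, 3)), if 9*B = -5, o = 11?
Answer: -376/9 ≈ -41.778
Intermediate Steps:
B = -5/9 (B = (⅑)*(-5) = -5/9 ≈ -0.55556)
w(q, n) = -5/9
-4*(o + w(-1, 3)) = -4*(11 - 5/9) = -4*94/9 = -376/9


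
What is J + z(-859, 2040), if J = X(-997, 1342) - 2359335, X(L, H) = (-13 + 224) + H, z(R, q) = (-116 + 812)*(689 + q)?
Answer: -458398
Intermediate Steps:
z(R, q) = 479544 + 696*q (z(R, q) = 696*(689 + q) = 479544 + 696*q)
X(L, H) = 211 + H
J = -2357782 (J = (211 + 1342) - 2359335 = 1553 - 2359335 = -2357782)
J + z(-859, 2040) = -2357782 + (479544 + 696*2040) = -2357782 + (479544 + 1419840) = -2357782 + 1899384 = -458398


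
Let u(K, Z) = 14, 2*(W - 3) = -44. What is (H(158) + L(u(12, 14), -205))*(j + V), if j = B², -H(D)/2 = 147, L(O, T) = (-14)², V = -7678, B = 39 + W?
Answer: 713244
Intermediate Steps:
W = -19 (W = 3 + (½)*(-44) = 3 - 22 = -19)
B = 20 (B = 39 - 19 = 20)
L(O, T) = 196
H(D) = -294 (H(D) = -2*147 = -294)
j = 400 (j = 20² = 400)
(H(158) + L(u(12, 14), -205))*(j + V) = (-294 + 196)*(400 - 7678) = -98*(-7278) = 713244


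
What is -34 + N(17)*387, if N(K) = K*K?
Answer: 111809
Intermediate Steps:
N(K) = K²
-34 + N(17)*387 = -34 + 17²*387 = -34 + 289*387 = -34 + 111843 = 111809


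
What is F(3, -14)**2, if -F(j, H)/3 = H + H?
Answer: 7056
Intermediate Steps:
F(j, H) = -6*H (F(j, H) = -3*(H + H) = -6*H)
F(3, -14)**2 = (-6*(-14))**2 = 84**2 = 7056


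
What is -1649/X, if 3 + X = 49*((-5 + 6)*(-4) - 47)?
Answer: 1649/2502 ≈ 0.65907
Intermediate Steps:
X = -2502 (X = -3 + 49*((-5 + 6)*(-4) - 47) = -3 + 49*(1*(-4) - 47) = -3 + 49*(-4 - 47) = -3 + 49*(-51) = -3 - 2499 = -2502)
-1649/X = -1649/(-2502) = -1649*(-1/2502) = 1649/2502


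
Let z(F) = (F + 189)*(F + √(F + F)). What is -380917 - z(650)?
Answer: -926267 - 8390*√13 ≈ -9.5652e+5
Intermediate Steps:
z(F) = (189 + F)*(F + √2*√F) (z(F) = (189 + F)*(F + √(2*F)) = (189 + F)*(F + √2*√F))
-380917 - z(650) = -380917 - (650² + 189*650 + √2*650^(3/2) + 189*√2*√650) = -380917 - (422500 + 122850 + √2*(3250*√26) + 189*√2*(5*√26)) = -380917 - (422500 + 122850 + 6500*√13 + 1890*√13) = -380917 - (545350 + 8390*√13) = -380917 + (-545350 - 8390*√13) = -926267 - 8390*√13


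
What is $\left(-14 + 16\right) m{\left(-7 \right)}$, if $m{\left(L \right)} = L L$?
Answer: $98$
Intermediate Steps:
$m{\left(L \right)} = L^{2}$
$\left(-14 + 16\right) m{\left(-7 \right)} = \left(-14 + 16\right) \left(-7\right)^{2} = 2 \cdot 49 = 98$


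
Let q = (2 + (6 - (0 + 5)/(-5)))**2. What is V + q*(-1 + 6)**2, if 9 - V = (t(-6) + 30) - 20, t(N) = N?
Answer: 2030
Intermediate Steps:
V = 5 (V = 9 - ((-6 + 30) - 20) = 9 - (24 - 20) = 9 - 1*4 = 9 - 4 = 5)
q = 81 (q = (2 + (6 - 5*(-1)/5))**2 = (2 + (6 - 1*(-1)))**2 = (2 + (6 + 1))**2 = (2 + 7)**2 = 9**2 = 81)
V + q*(-1 + 6)**2 = 5 + 81*(-1 + 6)**2 = 5 + 81*5**2 = 5 + 81*25 = 5 + 2025 = 2030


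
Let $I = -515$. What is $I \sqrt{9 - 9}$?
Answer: $0$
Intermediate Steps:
$I \sqrt{9 - 9} = - 515 \sqrt{9 - 9} = - 515 \sqrt{0} = \left(-515\right) 0 = 0$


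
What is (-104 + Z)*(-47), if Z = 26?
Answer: 3666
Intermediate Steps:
(-104 + Z)*(-47) = (-104 + 26)*(-47) = -78*(-47) = 3666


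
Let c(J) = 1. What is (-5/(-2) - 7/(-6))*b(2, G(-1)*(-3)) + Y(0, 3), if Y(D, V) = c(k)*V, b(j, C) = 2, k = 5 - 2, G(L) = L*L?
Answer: 31/3 ≈ 10.333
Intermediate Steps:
G(L) = L²
k = 3
Y(D, V) = V (Y(D, V) = 1*V = V)
(-5/(-2) - 7/(-6))*b(2, G(-1)*(-3)) + Y(0, 3) = (-5/(-2) - 7/(-6))*2 + 3 = (-5*(-½) - 7*(-⅙))*2 + 3 = (5/2 + 7/6)*2 + 3 = (11/3)*2 + 3 = 22/3 + 3 = 31/3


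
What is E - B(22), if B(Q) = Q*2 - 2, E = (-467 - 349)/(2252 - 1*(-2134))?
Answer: -1814/43 ≈ -42.186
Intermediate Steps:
E = -8/43 (E = -816/(2252 + 2134) = -816/4386 = -816*1/4386 = -8/43 ≈ -0.18605)
B(Q) = -2 + 2*Q (B(Q) = 2*Q - 2 = -2 + 2*Q)
E - B(22) = -8/43 - (-2 + 2*22) = -8/43 - (-2 + 44) = -8/43 - 1*42 = -8/43 - 42 = -1814/43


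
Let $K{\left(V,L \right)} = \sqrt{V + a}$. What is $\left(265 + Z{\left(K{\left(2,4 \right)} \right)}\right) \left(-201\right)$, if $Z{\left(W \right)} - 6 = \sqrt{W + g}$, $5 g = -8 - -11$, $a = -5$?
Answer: $-54471 - \frac{201 \sqrt{15 + 25 i \sqrt{3}}}{5} \approx -54693.0 - 157.82 i$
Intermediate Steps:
$g = \frac{3}{5}$ ($g = \frac{-8 - -11}{5} = \frac{-8 + 11}{5} = \frac{1}{5} \cdot 3 = \frac{3}{5} \approx 0.6$)
$K{\left(V,L \right)} = \sqrt{-5 + V}$ ($K{\left(V,L \right)} = \sqrt{V - 5} = \sqrt{-5 + V}$)
$Z{\left(W \right)} = 6 + \sqrt{\frac{3}{5} + W}$ ($Z{\left(W \right)} = 6 + \sqrt{W + \frac{3}{5}} = 6 + \sqrt{\frac{3}{5} + W}$)
$\left(265 + Z{\left(K{\left(2,4 \right)} \right)}\right) \left(-201\right) = \left(265 + \left(6 + \frac{\sqrt{15 + 25 \sqrt{-5 + 2}}}{5}\right)\right) \left(-201\right) = \left(265 + \left(6 + \frac{\sqrt{15 + 25 \sqrt{-3}}}{5}\right)\right) \left(-201\right) = \left(265 + \left(6 + \frac{\sqrt{15 + 25 i \sqrt{3}}}{5}\right)\right) \left(-201\right) = \left(271 + \frac{\sqrt{15 + 25 i \sqrt{3}}}{5}\right) \left(-201\right) = -54471 - \frac{201 \sqrt{15 + 25 i \sqrt{3}}}{5}$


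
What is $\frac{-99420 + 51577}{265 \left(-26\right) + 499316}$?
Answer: $- \frac{47843}{492426} \approx -0.097158$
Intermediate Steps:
$\frac{-99420 + 51577}{265 \left(-26\right) + 499316} = - \frac{47843}{-6890 + 499316} = - \frac{47843}{492426}$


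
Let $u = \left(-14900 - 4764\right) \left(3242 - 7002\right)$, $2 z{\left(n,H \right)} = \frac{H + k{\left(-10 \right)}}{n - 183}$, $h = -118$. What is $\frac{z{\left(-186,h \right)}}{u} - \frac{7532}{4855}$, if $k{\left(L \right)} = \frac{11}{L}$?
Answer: $- \frac{273990259674673}{176609494502400} \approx -1.5514$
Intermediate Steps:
$z{\left(n,H \right)} = \frac{- \frac{11}{10} + H}{2 \left(-183 + n\right)}$ ($z{\left(n,H \right)} = \frac{\left(H + \frac{11}{-10}\right) \frac{1}{n - 183}}{2} = \frac{\left(H + 11 \left(- \frac{1}{10}\right)\right) \frac{1}{-183 + n}}{2} = \frac{\left(H - \frac{11}{10}\right) \frac{1}{-183 + n}}{2} = \frac{\left(- \frac{11}{10} + H\right) \frac{1}{-183 + n}}{2} = \frac{\frac{1}{-183 + n} \left(- \frac{11}{10} + H\right)}{2} = \frac{- \frac{11}{10} + H}{2 \left(-183 + n\right)}$)
$u = 73936640$ ($u = \left(-19664\right) \left(-3760\right) = 73936640$)
$\frac{z{\left(-186,h \right)}}{u} - \frac{7532}{4855} = \frac{\frac{1}{20} \frac{1}{-183 - 186} \left(-11 + 10 \left(-118\right)\right)}{73936640} - \frac{7532}{4855} = \frac{-11 - 1180}{20 \left(-369\right)} \frac{1}{73936640} - \frac{7532}{4855} = \frac{1}{20} \left(- \frac{1}{369}\right) \left(-1191\right) \frac{1}{73936640} - \frac{7532}{4855} = \frac{397}{2460} \cdot \frac{1}{73936640} - \frac{7532}{4855} = \frac{397}{181884134400} - \frac{7532}{4855} = - \frac{273990259674673}{176609494502400}$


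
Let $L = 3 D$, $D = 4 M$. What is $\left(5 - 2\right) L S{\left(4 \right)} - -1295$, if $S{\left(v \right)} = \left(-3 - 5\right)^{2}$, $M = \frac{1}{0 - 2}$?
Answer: $143$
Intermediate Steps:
$M = - \frac{1}{2}$ ($M = \frac{1}{-2} = - \frac{1}{2} \approx -0.5$)
$S{\left(v \right)} = 64$ ($S{\left(v \right)} = \left(-8\right)^{2} = 64$)
$D = -2$ ($D = 4 \left(- \frac{1}{2}\right) = -2$)
$L = -6$ ($L = 3 \left(-2\right) = -6$)
$\left(5 - 2\right) L S{\left(4 \right)} - -1295 = \left(5 - 2\right) \left(-6\right) 64 - -1295 = \left(5 - 2\right) \left(-6\right) 64 + 1295 = 3 \left(-6\right) 64 + 1295 = \left(-18\right) 64 + 1295 = -1152 + 1295 = 143$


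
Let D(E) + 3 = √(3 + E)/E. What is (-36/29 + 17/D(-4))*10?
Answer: -1992/29 + 136*I/29 ≈ -68.69 + 4.6897*I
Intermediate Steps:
D(E) = -3 + √(3 + E)/E
(-36/29 + 17/D(-4))*10 = (-36/29 + 17/(-3 + √(3 - 4)/(-4)))*10 = (-36*1/29 + 17/(-3 - I/4))*10 = (-36/29 + 17/(-3 - I/4))*10 = (-36/29 + 17*(16*(-3 + I/4)/145))*10 = (-36/29 + 272*(-3 + I/4)/145)*10 = -360/29 + 544*(-3 + I/4)/29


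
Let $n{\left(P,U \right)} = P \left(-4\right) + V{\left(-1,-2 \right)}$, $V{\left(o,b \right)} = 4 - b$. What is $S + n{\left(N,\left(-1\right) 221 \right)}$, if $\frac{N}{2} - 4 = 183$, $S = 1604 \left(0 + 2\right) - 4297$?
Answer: $-2579$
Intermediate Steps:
$S = -1089$ ($S = 1604 \cdot 2 - 4297 = 3208 - 4297 = -1089$)
$N = 374$ ($N = 8 + 2 \cdot 183 = 8 + 366 = 374$)
$n{\left(P,U \right)} = 6 - 4 P$ ($n{\left(P,U \right)} = P \left(-4\right) + \left(4 - -2\right) = - 4 P + \left(4 + 2\right) = - 4 P + 6 = 6 - 4 P$)
$S + n{\left(N,\left(-1\right) 221 \right)} = -1089 + \left(6 - 1496\right) = -1089 - 1490 = -2579$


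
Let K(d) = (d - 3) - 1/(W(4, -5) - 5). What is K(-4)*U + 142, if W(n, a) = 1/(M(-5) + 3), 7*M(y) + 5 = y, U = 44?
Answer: -1871/12 ≈ -155.92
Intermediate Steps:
M(y) = -5/7 + y/7
W(n, a) = 7/11 (W(n, a) = 1/((-5/7 + (1/7)*(-5)) + 3) = 1/((-5/7 - 5/7) + 3) = 1/(-10/7 + 3) = 1/(11/7) = 7/11)
K(d) = -133/48 + d (K(d) = (d - 3) - 1/(7/11 - 5) = (-3 + d) - 1/(-48/11) = (-3 + d) - 1*(-11/48) = (-3 + d) + 11/48 = -133/48 + d)
K(-4)*U + 142 = (-133/48 - 4)*44 + 142 = -325/48*44 + 142 = -3575/12 + 142 = -1871/12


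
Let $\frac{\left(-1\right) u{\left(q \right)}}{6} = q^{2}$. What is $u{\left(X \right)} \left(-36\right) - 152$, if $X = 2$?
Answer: $712$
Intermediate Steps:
$u{\left(q \right)} = - 6 q^{2}$
$u{\left(X \right)} \left(-36\right) - 152 = - 6 \cdot 2^{2} \left(-36\right) - 152 = \left(-6\right) 4 \left(-36\right) - 152 = \left(-24\right) \left(-36\right) - 152 = 864 - 152 = 712$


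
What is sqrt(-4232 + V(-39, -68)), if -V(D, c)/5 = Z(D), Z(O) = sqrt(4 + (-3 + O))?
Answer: sqrt(-4232 - 5*I*sqrt(38)) ≈ 0.2369 - 65.054*I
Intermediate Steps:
Z(O) = sqrt(1 + O)
V(D, c) = -5*sqrt(1 + D)
sqrt(-4232 + V(-39, -68)) = sqrt(-4232 - 5*sqrt(1 - 39)) = sqrt(-4232 - 5*I*sqrt(38))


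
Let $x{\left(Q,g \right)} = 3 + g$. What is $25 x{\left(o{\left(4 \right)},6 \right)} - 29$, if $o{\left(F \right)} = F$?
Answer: $196$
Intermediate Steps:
$25 x{\left(o{\left(4 \right)},6 \right)} - 29 = 25 \left(3 + 6\right) - 29 = 25 \cdot 9 - 29 = 225 - 29 = 196$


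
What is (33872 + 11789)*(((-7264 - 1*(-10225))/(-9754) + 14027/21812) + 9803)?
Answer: 6802517487764955/15196732 ≈ 4.4763e+8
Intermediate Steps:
(33872 + 11789)*(((-7264 - 1*(-10225))/(-9754) + 14027/21812) + 9803) = 45661*(((-7264 + 10225)*(-1/9754) + 14027*(1/21812)) + 9803) = 45661*((2961*(-1/9754) + 14027/21812) + 9803) = 45661*((-2961/9754 + 14027/21812) + 9803) = 45661*(36117013/106377124 + 9803) = 45661*(1042851063585/106377124) = 6802517487764955/15196732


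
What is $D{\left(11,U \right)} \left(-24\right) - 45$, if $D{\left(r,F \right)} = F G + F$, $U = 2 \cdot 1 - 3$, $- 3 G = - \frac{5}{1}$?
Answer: $19$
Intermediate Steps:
$G = \frac{5}{3}$ ($G = - \frac{\left(-5\right) 1^{-1}}{3} = - \frac{\left(-5\right) 1}{3} = \left(- \frac{1}{3}\right) \left(-5\right) = \frac{5}{3} \approx 1.6667$)
$U = -1$ ($U = 2 - 3 = -1$)
$D{\left(r,F \right)} = \frac{8 F}{3}$ ($D{\left(r,F \right)} = F \frac{5}{3} + F = \frac{5 F}{3} + F = \frac{8 F}{3}$)
$D{\left(11,U \right)} \left(-24\right) - 45 = \frac{8}{3} \left(-1\right) \left(-24\right) - 45 = \left(- \frac{8}{3}\right) \left(-24\right) - 45 = 64 - 45 = 19$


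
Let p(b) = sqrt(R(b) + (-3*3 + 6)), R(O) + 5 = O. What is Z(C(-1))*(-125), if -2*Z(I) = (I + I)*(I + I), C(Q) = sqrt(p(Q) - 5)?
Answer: -1250 + 750*I ≈ -1250.0 + 750.0*I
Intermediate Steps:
R(O) = -5 + O
p(b) = sqrt(-8 + b) (p(b) = sqrt((-5 + b) + (-3*3 + 6)) = sqrt((-5 + b) + (-9 + 6)) = sqrt((-5 + b) - 3) = sqrt(-8 + b))
C(Q) = sqrt(-5 + sqrt(-8 + Q)) (C(Q) = sqrt(sqrt(-8 + Q) - 5) = sqrt(-5 + sqrt(-8 + Q)))
Z(I) = -2*I**2 (Z(I) = -(I + I)*(I + I)/2 = -2*I*2*I/2 = -2*I**2)
Z(C(-1))*(-125) = -(-10 + 2*sqrt(-8 - 1))*(-125) = -(-10 + 6*I)*(-125) = -2*(-5 + 3*I)*(-125) = (10 - 6*I)*(-125) = -1250 + 750*I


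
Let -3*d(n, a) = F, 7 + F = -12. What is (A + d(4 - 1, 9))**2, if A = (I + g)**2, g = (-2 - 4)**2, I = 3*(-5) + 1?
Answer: 2163841/9 ≈ 2.4043e+5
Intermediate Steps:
I = -14 (I = -15 + 1 = -14)
F = -19 (F = -7 - 12 = -19)
g = 36 (g = (-6)**2 = 36)
d(n, a) = 19/3 (d(n, a) = -1/3*(-19) = 19/3)
A = 484 (A = (-14 + 36)**2 = 22**2 = 484)
(A + d(4 - 1, 9))**2 = (484 + 19/3)**2 = (1471/3)**2 = 2163841/9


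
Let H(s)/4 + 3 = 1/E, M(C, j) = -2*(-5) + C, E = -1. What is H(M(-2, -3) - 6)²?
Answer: 256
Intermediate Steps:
M(C, j) = 10 + C
H(s) = -16 (H(s) = -12 + 4/(-1) = -12 + 4*(-1) = -12 - 4 = -16)
H(M(-2, -3) - 6)² = (-16)² = 256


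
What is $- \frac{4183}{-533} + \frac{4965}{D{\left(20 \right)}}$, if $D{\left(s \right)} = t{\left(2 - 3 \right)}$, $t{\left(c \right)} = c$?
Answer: $- \frac{2642162}{533} \approx -4957.1$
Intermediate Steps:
$D{\left(s \right)} = -1$ ($D{\left(s \right)} = 2 - 3 = -1$)
$- \frac{4183}{-533} + \frac{4965}{D{\left(20 \right)}} = - \frac{4183}{-533} + \frac{4965}{-1} = \left(-4183\right) \left(- \frac{1}{533}\right) + 4965 \left(-1\right) = \frac{4183}{533} - 4965 = - \frac{2642162}{533}$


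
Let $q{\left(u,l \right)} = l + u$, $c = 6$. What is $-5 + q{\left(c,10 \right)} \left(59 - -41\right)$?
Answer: $1595$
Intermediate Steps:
$-5 + q{\left(c,10 \right)} \left(59 - -41\right) = -5 + \left(10 + 6\right) \left(59 - -41\right) = -5 + 16 \left(59 + 41\right) = -5 + 16 \cdot 100 = -5 + 1600 = 1595$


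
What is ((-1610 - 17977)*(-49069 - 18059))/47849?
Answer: 1314836136/47849 ≈ 27479.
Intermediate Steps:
((-1610 - 17977)*(-49069 - 18059))/47849 = -19587*(-67128)*(1/47849) = 1314836136*(1/47849) = 1314836136/47849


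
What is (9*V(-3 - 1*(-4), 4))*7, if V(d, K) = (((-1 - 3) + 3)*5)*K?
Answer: -1260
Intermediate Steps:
V(d, K) = -5*K (V(d, K) = ((-4 + 3)*5)*K = (-1*5)*K = -5*K)
(9*V(-3 - 1*(-4), 4))*7 = (9*(-5*4))*7 = (9*(-20))*7 = -180*7 = -1260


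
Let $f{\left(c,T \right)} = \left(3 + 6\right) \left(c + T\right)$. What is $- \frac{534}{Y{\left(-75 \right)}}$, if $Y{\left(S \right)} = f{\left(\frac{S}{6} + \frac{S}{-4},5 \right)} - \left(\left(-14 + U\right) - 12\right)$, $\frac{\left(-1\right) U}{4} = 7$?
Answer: $- \frac{712}{207} \approx -3.4396$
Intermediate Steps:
$U = -28$ ($U = \left(-4\right) 7 = -28$)
$f{\left(c,T \right)} = 9 T + 9 c$ ($f{\left(c,T \right)} = 9 \left(T + c\right) = 9 T + 9 c$)
$Y{\left(S \right)} = 99 - \frac{3 S}{4}$ ($Y{\left(S \right)} = \left(9 \cdot 5 + 9 \left(\frac{S}{6} + \frac{S}{-4}\right)\right) - \left(\left(-14 - 28\right) - 12\right) = \left(45 + 9 \left(S \frac{1}{6} + S \left(- \frac{1}{4}\right)\right)\right) - \left(-42 - 12\right) = \left(45 + 9 \left(\frac{S}{6} - \frac{S}{4}\right)\right) - -54 = \left(45 + 9 \left(- \frac{S}{12}\right)\right) + 54 = \left(45 - \frac{3 S}{4}\right) + 54 = 99 - \frac{3 S}{4}$)
$- \frac{534}{Y{\left(-75 \right)}} = - \frac{534}{99 - - \frac{225}{4}} = - \frac{534}{99 + \frac{225}{4}} = - \frac{534}{\frac{621}{4}} = \left(-534\right) \frac{4}{621} = - \frac{712}{207}$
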